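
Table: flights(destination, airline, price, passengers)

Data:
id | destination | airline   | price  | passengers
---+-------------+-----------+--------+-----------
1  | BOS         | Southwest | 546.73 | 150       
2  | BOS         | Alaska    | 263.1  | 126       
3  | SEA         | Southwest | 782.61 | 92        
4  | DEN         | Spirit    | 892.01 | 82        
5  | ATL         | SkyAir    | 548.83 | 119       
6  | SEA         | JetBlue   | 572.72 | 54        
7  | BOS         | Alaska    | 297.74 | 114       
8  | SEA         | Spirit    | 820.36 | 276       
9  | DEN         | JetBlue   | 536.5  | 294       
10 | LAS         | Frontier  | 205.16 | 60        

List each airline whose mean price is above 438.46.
SELECT airline, AVG(price)
FROM flights
GROUP BY airline
HAVING AVG(price) > 438.46

Result:
  JetBlue: avg=554.61
  SkyAir: avg=548.83
  Southwest: avg=664.67
  Spirit: avg=856.19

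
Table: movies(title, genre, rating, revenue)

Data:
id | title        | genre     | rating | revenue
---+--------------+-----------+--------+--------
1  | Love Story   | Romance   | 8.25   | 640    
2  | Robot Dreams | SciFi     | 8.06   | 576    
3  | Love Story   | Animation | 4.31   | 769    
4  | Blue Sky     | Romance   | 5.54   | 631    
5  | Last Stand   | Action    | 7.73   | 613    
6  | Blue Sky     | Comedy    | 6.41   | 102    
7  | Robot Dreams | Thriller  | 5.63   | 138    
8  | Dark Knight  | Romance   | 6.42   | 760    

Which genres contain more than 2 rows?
SELECT genre, COUNT(*) as cnt
FROM movies
GROUP BY genre
HAVING COUNT(*) > 2

Result:
  Romance: 3

Note: HAVING filters groups after aggregation, WHERE filters rows before.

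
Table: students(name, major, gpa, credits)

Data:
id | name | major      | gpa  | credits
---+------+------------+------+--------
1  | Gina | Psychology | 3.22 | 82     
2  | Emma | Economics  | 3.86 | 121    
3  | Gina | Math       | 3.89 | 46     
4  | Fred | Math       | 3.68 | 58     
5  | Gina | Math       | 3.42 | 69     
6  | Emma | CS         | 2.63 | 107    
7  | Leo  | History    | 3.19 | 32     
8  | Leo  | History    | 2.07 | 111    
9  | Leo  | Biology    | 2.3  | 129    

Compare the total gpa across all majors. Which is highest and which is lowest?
SELECT major, SUM(gpa)
FROM students
GROUP BY major
ORDER BY SUM(gpa)

All groups:
  Biology: 2.30
  CS: 2.63
  Psychology: 3.22
  Economics: 3.86
  History: 5.26
  Math: 10.99

Highest: Math (10.99)
Lowest: Biology (2.30)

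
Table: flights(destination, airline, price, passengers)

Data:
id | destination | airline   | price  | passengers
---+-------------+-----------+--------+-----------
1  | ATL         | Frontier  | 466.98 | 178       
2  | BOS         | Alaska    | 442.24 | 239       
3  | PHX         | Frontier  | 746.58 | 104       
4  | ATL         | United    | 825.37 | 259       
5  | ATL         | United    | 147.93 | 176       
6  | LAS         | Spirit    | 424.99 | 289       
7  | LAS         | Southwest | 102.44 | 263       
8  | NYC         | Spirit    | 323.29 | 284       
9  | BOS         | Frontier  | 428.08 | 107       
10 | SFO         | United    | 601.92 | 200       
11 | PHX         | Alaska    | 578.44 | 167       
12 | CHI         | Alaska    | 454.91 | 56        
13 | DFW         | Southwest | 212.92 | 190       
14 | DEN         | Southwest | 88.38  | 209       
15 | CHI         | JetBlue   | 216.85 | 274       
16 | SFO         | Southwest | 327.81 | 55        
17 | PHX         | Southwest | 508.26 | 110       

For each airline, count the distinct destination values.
SELECT airline, COUNT(DISTINCT destination)
FROM flights
GROUP BY airline

Result:
  Alaska: 3 distinct
  Frontier: 3 distinct
  JetBlue: 1 distinct
  Southwest: 5 distinct
  Spirit: 2 distinct
  United: 2 distinct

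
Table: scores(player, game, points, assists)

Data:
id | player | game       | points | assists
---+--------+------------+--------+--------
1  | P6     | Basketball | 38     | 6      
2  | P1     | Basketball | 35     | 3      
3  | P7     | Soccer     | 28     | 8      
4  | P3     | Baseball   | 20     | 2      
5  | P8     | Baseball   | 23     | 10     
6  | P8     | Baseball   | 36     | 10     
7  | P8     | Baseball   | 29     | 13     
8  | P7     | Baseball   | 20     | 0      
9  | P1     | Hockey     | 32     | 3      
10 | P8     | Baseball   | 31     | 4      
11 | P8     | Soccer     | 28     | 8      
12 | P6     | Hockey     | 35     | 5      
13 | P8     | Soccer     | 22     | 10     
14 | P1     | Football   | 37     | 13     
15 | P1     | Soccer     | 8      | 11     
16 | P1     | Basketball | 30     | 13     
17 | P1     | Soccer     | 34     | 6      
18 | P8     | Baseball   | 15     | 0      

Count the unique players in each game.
SELECT game, COUNT(DISTINCT player)
FROM scores
GROUP BY game

Result:
  Baseball: 3 distinct
  Basketball: 2 distinct
  Football: 1 distinct
  Hockey: 2 distinct
  Soccer: 3 distinct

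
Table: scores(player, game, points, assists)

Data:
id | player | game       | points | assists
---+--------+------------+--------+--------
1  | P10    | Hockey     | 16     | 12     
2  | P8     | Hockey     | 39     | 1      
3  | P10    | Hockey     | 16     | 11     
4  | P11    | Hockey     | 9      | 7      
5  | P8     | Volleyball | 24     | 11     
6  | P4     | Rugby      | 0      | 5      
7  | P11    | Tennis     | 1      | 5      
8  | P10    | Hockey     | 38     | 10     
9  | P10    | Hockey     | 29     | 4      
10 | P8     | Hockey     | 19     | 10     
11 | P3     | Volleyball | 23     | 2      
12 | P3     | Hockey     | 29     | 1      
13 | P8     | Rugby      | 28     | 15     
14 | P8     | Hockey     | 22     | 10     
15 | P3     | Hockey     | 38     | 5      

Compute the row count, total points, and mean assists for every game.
SELECT game,
       COUNT(*) as cnt,
       SUM(points) as total_points,
       AVG(assists) as avg_assists
FROM scores
GROUP BY game

Result:
  Hockey: 10 records, 255 total points, 7.10 avg assists
  Rugby: 2 records, 28 total points, 10.00 avg assists
  Tennis: 1 records, 1 total points, 5.00 avg assists
  Volleyball: 2 records, 47 total points, 6.50 avg assists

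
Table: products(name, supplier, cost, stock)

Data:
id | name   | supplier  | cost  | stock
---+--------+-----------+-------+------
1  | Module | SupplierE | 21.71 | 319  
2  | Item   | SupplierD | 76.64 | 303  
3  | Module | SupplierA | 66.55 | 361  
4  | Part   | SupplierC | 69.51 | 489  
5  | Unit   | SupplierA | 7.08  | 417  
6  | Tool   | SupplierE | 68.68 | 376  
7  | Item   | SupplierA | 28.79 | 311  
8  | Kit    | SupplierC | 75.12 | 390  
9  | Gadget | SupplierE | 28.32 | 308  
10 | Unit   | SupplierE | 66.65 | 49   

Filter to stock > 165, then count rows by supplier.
SELECT supplier, COUNT(*)
FROM products
WHERE stock > 165
GROUP BY supplier

Note: WHERE filters rows before grouping.

Result:
  SupplierA: 3
  SupplierC: 2
  SupplierD: 1
  SupplierE: 3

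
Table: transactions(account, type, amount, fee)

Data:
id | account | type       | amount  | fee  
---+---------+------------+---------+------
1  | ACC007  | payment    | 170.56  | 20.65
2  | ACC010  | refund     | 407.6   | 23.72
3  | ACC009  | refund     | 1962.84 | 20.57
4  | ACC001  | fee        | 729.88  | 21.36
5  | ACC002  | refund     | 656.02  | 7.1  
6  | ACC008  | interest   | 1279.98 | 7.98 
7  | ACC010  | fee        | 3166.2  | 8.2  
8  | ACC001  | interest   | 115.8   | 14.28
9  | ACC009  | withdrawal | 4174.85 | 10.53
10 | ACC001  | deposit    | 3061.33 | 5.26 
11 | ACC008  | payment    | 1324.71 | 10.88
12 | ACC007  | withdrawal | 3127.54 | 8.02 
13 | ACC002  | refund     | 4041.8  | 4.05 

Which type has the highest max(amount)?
SELECT type, MAX(amount) as val
FROM transactions
GROUP BY type
ORDER BY val DESC
LIMIT 1

Result: withdrawal with max(amount) = 4174.85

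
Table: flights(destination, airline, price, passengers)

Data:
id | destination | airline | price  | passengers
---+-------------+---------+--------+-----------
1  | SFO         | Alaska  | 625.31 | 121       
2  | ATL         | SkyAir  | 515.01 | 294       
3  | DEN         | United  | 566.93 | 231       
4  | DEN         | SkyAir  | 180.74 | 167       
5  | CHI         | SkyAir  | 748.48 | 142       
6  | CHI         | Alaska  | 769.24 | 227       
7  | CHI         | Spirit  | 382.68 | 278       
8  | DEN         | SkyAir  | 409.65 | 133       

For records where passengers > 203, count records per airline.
SELECT airline, COUNT(*)
FROM flights
WHERE passengers > 203
GROUP BY airline

Note: WHERE filters rows before grouping.

Result:
  Alaska: 1
  SkyAir: 1
  Spirit: 1
  United: 1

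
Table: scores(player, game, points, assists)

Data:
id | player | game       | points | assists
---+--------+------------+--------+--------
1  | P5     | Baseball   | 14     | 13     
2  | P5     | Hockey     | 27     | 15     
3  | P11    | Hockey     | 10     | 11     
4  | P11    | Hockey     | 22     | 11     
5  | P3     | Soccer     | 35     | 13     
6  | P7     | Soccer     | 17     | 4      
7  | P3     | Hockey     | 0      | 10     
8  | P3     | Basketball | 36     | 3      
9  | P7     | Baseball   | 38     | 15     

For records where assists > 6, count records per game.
SELECT game, COUNT(*)
FROM scores
WHERE assists > 6
GROUP BY game

Note: WHERE filters rows before grouping.

Result:
  Baseball: 2
  Hockey: 4
  Soccer: 1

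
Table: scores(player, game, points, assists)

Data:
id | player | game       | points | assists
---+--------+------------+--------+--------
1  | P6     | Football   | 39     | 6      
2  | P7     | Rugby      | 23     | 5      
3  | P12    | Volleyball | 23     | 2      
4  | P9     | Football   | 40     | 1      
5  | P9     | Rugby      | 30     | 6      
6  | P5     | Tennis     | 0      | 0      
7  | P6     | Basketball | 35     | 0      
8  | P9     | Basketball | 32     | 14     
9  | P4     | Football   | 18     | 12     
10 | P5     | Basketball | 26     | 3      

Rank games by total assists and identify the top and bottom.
SELECT game, SUM(assists)
FROM scores
GROUP BY game
ORDER BY SUM(assists)

All groups:
  Tennis: 0
  Volleyball: 2
  Rugby: 11
  Basketball: 17
  Football: 19

Highest: Football (19)
Lowest: Tennis (0)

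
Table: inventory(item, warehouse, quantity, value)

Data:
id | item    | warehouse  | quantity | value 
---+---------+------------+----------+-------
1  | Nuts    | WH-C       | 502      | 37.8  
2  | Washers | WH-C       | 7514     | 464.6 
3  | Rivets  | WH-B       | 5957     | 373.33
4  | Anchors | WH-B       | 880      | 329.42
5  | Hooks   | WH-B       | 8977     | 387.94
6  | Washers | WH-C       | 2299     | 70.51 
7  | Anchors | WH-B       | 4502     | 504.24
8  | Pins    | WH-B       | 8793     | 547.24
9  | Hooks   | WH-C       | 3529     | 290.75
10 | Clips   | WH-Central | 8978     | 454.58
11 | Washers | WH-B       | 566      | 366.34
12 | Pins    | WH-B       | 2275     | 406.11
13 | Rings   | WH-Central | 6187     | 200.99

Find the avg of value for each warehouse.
SELECT warehouse, AVG(value) as result
FROM inventory
GROUP BY warehouse

Result:
  WH-B: 416.37
  WH-C: 215.92
  WH-Central: 327.79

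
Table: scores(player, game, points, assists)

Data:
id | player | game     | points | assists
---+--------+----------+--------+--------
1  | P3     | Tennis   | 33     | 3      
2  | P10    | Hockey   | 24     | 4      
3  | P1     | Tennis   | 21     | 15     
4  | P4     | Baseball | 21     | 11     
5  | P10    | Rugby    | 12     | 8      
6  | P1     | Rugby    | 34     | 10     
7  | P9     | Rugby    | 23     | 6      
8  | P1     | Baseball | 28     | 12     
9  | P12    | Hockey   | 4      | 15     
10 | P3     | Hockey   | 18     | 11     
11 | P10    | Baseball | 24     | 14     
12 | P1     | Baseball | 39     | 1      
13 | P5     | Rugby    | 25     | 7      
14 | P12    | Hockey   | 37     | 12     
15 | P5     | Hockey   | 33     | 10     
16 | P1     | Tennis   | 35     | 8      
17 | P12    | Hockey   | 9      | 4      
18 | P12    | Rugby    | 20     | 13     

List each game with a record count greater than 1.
SELECT game, COUNT(*) as cnt
FROM scores
GROUP BY game
HAVING COUNT(*) > 1

Result:
  Baseball: 4
  Hockey: 6
  Rugby: 5
  Tennis: 3

Note: HAVING filters groups after aggregation, WHERE filters rows before.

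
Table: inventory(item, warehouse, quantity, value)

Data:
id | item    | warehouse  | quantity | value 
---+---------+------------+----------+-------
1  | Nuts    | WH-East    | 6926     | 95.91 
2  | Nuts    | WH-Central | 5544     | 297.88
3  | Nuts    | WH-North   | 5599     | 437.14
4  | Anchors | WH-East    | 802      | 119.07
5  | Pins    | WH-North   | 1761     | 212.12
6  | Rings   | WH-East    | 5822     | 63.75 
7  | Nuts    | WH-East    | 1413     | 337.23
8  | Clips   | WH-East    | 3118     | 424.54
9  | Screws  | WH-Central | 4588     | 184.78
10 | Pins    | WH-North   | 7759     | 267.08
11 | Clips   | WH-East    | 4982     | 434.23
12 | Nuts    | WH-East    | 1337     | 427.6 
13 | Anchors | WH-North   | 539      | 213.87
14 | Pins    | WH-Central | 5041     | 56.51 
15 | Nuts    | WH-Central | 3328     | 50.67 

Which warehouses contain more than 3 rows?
SELECT warehouse, COUNT(*) as cnt
FROM inventory
GROUP BY warehouse
HAVING COUNT(*) > 3

Result:
  WH-Central: 4
  WH-East: 7
  WH-North: 4

Note: HAVING filters groups after aggregation, WHERE filters rows before.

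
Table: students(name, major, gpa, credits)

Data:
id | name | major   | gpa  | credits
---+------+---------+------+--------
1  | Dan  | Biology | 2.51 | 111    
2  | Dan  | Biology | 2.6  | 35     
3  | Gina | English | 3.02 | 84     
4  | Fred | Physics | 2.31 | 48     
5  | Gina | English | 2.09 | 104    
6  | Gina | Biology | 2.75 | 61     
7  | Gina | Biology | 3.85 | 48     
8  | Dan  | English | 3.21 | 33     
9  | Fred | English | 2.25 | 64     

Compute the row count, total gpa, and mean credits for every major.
SELECT major,
       COUNT(*) as cnt,
       SUM(gpa) as total_gpa,
       AVG(credits) as avg_credits
FROM students
GROUP BY major

Result:
  Biology: 4 records, 11.71 total gpa, 63.75 avg credits
  English: 4 records, 10.57 total gpa, 71.25 avg credits
  Physics: 1 records, 2.31 total gpa, 48.00 avg credits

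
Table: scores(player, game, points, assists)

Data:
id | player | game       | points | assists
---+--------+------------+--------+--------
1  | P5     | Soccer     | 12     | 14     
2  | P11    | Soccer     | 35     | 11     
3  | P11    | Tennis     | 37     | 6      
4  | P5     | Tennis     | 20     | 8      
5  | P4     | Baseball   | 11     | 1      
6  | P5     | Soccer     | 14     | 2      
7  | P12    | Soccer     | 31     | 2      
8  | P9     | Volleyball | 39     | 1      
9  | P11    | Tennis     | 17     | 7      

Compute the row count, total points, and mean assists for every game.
SELECT game,
       COUNT(*) as cnt,
       SUM(points) as total_points,
       AVG(assists) as avg_assists
FROM scores
GROUP BY game

Result:
  Baseball: 1 records, 11 total points, 1.00 avg assists
  Soccer: 4 records, 92 total points, 7.25 avg assists
  Tennis: 3 records, 74 total points, 7.00 avg assists
  Volleyball: 1 records, 39 total points, 1.00 avg assists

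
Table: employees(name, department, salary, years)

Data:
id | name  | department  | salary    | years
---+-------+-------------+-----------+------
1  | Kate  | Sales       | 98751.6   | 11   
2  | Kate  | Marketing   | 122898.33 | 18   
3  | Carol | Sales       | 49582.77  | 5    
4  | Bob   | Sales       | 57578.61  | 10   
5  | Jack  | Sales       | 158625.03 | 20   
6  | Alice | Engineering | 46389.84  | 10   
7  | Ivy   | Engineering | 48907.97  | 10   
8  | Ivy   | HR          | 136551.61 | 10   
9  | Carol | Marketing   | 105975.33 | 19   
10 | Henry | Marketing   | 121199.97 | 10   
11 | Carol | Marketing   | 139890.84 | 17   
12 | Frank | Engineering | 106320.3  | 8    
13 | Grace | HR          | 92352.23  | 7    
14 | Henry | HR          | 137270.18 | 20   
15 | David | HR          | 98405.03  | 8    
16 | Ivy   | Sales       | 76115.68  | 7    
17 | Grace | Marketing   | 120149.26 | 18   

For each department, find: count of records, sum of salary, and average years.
SELECT department,
       COUNT(*) as cnt,
       SUM(salary) as total_salary,
       AVG(years) as avg_years
FROM employees
GROUP BY department

Result:
  Engineering: 3 records, 201618.11 total salary, 9.33 avg years
  HR: 4 records, 464579.05 total salary, 11.25 avg years
  Marketing: 5 records, 610113.73 total salary, 16.40 avg years
  Sales: 5 records, 440653.69 total salary, 10.60 avg years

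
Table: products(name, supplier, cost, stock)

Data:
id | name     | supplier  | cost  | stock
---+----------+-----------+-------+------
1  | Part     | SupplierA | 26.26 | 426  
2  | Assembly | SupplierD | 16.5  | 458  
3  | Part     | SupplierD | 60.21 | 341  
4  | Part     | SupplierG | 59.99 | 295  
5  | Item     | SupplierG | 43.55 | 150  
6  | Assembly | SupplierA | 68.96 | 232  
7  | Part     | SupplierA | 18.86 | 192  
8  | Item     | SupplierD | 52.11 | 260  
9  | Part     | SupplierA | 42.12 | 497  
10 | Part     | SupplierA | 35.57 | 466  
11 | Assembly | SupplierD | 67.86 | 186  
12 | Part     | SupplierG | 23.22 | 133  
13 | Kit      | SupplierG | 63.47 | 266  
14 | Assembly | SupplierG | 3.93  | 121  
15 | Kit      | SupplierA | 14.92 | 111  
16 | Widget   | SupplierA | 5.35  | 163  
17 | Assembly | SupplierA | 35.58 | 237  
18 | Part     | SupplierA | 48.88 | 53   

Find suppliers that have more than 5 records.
SELECT supplier, COUNT(*) as cnt
FROM products
GROUP BY supplier
HAVING COUNT(*) > 5

Result:
  SupplierA: 9

Note: HAVING filters groups after aggregation, WHERE filters rows before.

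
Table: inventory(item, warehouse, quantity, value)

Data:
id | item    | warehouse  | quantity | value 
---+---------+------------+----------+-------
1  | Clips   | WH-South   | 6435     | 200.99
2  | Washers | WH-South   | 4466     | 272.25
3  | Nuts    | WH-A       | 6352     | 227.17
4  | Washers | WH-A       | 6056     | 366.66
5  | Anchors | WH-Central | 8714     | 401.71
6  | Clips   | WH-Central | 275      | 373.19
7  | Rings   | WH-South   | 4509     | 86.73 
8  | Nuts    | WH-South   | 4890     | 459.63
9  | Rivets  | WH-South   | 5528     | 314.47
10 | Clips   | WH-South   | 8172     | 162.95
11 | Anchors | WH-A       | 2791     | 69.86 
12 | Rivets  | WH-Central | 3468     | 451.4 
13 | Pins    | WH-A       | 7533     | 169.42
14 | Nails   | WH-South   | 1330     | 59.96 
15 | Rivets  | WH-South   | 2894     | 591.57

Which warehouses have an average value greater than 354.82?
SELECT warehouse, AVG(value)
FROM inventory
GROUP BY warehouse
HAVING AVG(value) > 354.82

Result:
  WH-Central: avg=408.77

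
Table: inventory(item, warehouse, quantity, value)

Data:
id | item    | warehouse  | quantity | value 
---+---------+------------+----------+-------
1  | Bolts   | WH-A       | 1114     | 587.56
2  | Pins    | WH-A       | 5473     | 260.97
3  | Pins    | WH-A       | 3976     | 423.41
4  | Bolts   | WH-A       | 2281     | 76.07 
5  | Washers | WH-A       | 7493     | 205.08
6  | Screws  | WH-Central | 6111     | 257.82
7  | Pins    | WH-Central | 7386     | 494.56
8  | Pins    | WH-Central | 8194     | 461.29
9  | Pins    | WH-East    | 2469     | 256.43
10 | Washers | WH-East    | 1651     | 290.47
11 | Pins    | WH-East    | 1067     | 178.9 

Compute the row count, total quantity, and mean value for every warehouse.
SELECT warehouse,
       COUNT(*) as cnt,
       SUM(quantity) as total_quantity,
       AVG(value) as avg_value
FROM inventory
GROUP BY warehouse

Result:
  WH-A: 5 records, 20337 total quantity, 310.62 avg value
  WH-Central: 3 records, 21691 total quantity, 404.56 avg value
  WH-East: 3 records, 5187 total quantity, 241.93 avg value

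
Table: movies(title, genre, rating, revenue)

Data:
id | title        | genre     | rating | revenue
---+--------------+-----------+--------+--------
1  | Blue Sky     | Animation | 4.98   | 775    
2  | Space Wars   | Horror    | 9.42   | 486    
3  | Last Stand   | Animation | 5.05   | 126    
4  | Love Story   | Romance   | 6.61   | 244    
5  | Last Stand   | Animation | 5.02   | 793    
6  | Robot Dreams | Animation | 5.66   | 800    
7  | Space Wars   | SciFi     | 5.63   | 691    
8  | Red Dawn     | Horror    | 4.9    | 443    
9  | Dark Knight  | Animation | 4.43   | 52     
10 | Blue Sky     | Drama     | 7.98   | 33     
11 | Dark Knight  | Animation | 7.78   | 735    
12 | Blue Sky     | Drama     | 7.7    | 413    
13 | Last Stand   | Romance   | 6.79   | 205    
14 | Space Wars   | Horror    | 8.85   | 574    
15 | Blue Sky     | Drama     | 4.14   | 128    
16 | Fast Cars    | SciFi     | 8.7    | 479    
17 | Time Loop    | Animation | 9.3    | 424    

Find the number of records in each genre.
SELECT genre, COUNT(*) as count
FROM movies
GROUP BY genre

Result:
  Animation: 7
  Drama: 3
  Horror: 3
  Romance: 2
  SciFi: 2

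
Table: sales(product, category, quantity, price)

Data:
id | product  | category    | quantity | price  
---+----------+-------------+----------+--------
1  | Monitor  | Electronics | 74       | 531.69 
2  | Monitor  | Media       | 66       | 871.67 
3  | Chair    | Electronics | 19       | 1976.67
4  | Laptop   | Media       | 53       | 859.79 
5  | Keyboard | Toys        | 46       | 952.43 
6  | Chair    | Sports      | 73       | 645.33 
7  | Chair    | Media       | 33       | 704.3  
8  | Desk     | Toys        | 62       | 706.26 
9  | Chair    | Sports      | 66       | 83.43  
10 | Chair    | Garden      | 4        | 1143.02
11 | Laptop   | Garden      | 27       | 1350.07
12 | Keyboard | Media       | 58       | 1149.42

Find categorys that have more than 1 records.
SELECT category, COUNT(*) as cnt
FROM sales
GROUP BY category
HAVING COUNT(*) > 1

Result:
  Electronics: 2
  Garden: 2
  Media: 4
  Sports: 2
  Toys: 2

Note: HAVING filters groups after aggregation, WHERE filters rows before.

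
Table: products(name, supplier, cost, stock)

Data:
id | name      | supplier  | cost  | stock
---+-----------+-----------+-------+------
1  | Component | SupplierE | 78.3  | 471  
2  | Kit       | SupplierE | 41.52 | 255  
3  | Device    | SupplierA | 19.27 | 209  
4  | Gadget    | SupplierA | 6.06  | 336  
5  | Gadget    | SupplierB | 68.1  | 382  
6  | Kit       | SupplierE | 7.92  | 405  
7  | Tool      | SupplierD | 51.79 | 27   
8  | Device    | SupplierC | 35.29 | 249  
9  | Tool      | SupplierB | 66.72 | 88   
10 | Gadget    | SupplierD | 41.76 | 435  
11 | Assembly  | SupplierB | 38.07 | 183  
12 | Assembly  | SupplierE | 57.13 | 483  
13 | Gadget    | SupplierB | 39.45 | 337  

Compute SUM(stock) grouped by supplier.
SELECT supplier, SUM(stock) as result
FROM products
GROUP BY supplier

Result:
  SupplierA: 545
  SupplierB: 990
  SupplierC: 249
  SupplierD: 462
  SupplierE: 1614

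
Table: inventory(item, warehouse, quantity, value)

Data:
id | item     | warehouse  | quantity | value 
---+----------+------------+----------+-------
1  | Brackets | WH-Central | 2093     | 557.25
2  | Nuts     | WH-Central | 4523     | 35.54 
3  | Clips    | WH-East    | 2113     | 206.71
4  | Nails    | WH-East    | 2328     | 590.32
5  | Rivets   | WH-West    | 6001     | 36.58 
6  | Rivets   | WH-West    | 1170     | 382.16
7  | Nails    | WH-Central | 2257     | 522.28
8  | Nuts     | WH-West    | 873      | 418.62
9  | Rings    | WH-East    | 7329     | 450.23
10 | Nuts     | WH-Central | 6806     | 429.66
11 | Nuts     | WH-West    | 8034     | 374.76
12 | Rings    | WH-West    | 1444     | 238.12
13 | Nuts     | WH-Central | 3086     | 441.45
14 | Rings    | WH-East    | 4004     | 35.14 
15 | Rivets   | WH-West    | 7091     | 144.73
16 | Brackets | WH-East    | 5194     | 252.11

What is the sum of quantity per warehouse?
SELECT warehouse, SUM(quantity) as result
FROM inventory
GROUP BY warehouse

Result:
  WH-Central: 18765
  WH-East: 20968
  WH-West: 24613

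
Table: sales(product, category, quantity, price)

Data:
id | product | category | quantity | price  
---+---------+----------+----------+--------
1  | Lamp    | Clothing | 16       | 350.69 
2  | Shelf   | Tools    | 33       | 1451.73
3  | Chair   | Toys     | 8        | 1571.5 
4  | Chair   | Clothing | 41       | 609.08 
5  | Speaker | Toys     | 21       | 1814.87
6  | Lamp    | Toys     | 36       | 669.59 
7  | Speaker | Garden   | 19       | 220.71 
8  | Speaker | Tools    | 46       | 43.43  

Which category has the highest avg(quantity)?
SELECT category, AVG(quantity) as val
FROM sales
GROUP BY category
ORDER BY val DESC
LIMIT 1

Result: Tools with avg(quantity) = 39.50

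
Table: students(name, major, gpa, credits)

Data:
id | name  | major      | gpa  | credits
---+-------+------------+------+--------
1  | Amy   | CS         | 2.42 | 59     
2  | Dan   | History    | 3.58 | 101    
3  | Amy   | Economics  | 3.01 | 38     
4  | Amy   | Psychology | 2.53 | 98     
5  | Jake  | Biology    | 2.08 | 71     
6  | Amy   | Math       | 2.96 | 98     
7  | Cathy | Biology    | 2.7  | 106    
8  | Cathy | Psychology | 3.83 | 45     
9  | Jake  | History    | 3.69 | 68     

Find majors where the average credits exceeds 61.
SELECT major, AVG(credits)
FROM students
GROUP BY major
HAVING AVG(credits) > 61

Result:
  Biology: avg=88.50
  History: avg=84.50
  Math: avg=98.00
  Psychology: avg=71.50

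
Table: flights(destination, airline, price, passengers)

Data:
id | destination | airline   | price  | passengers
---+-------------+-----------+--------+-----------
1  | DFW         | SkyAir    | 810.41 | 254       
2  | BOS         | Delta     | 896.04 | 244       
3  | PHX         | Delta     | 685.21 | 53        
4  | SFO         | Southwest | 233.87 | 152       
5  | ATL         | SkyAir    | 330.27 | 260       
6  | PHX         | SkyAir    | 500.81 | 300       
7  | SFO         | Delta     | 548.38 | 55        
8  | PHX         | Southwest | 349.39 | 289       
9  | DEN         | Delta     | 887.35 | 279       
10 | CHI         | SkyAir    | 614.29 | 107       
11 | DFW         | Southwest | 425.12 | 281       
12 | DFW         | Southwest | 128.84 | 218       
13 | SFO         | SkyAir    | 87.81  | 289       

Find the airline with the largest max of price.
SELECT airline, MAX(price) as val
FROM flights
GROUP BY airline
ORDER BY val DESC
LIMIT 1

Result: Delta with max(price) = 896.04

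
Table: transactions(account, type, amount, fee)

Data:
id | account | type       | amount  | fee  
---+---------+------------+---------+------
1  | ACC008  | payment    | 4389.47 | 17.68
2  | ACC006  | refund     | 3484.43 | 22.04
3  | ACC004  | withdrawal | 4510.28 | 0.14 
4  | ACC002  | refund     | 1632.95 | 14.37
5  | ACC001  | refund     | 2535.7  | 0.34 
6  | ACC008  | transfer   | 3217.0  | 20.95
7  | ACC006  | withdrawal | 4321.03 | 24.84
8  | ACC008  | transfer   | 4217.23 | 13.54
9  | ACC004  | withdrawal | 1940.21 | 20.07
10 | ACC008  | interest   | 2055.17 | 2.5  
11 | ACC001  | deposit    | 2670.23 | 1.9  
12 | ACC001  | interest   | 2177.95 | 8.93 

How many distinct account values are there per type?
SELECT type, COUNT(DISTINCT account)
FROM transactions
GROUP BY type

Result:
  deposit: 1 distinct
  interest: 2 distinct
  payment: 1 distinct
  refund: 3 distinct
  transfer: 1 distinct
  withdrawal: 2 distinct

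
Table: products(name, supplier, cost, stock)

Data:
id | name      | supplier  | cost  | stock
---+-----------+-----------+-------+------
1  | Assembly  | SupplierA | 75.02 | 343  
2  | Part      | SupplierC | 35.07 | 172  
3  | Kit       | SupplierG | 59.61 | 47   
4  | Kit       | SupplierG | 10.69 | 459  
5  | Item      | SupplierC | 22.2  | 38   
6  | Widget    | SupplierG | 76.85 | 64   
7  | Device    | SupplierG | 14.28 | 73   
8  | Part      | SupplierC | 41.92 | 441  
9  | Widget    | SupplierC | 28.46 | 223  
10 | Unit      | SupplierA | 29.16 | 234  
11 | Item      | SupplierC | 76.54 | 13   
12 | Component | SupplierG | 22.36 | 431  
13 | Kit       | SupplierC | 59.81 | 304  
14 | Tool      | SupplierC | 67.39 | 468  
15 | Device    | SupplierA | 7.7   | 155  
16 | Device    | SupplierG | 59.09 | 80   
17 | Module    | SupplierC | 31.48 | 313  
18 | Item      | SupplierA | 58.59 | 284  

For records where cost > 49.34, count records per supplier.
SELECT supplier, COUNT(*)
FROM products
WHERE cost > 49.34
GROUP BY supplier

Note: WHERE filters rows before grouping.

Result:
  SupplierA: 2
  SupplierC: 3
  SupplierG: 3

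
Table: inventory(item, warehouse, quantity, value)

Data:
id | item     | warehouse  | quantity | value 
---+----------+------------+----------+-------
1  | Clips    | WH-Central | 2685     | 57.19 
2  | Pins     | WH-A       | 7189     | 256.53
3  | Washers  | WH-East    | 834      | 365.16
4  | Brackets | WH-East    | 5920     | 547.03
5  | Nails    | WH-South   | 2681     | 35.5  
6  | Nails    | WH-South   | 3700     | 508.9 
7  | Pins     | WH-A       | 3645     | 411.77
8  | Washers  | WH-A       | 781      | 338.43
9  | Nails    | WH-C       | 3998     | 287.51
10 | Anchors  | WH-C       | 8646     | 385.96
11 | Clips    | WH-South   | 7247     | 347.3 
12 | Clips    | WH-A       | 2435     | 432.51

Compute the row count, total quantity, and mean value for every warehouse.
SELECT warehouse,
       COUNT(*) as cnt,
       SUM(quantity) as total_quantity,
       AVG(value) as avg_value
FROM inventory
GROUP BY warehouse

Result:
  WH-A: 4 records, 14050 total quantity, 359.81 avg value
  WH-C: 2 records, 12644 total quantity, 336.74 avg value
  WH-Central: 1 records, 2685 total quantity, 57.19 avg value
  WH-East: 2 records, 6754 total quantity, 456.10 avg value
  WH-South: 3 records, 13628 total quantity, 297.23 avg value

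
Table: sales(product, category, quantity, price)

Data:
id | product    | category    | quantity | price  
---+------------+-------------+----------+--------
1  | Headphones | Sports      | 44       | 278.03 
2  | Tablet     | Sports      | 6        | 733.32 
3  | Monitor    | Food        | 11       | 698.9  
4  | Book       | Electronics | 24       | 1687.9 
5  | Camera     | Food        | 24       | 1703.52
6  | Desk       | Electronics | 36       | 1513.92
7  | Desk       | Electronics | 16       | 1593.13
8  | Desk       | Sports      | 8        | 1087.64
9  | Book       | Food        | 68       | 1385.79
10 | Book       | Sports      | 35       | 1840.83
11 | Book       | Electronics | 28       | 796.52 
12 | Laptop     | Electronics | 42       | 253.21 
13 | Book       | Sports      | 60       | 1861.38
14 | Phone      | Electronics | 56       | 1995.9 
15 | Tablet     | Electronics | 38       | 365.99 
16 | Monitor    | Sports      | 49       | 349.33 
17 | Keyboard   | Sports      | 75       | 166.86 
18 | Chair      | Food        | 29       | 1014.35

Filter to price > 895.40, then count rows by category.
SELECT category, COUNT(*)
FROM sales
WHERE price > 895.40
GROUP BY category

Note: WHERE filters rows before grouping.

Result:
  Electronics: 4
  Food: 3
  Sports: 3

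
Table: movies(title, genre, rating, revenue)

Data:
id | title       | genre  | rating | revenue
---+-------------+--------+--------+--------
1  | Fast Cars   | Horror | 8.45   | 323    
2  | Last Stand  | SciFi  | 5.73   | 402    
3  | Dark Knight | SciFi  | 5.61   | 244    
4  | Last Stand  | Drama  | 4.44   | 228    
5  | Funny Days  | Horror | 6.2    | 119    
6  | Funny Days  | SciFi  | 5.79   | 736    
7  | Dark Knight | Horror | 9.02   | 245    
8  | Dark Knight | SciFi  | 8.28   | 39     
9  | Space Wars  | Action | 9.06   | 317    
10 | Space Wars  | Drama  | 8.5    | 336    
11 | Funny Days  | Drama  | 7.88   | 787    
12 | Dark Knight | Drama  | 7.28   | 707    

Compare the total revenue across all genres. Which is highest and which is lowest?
SELECT genre, SUM(revenue)
FROM movies
GROUP BY genre
ORDER BY SUM(revenue)

All groups:
  Action: 317
  Horror: 687
  SciFi: 1421
  Drama: 2058

Highest: Drama (2058)
Lowest: Action (317)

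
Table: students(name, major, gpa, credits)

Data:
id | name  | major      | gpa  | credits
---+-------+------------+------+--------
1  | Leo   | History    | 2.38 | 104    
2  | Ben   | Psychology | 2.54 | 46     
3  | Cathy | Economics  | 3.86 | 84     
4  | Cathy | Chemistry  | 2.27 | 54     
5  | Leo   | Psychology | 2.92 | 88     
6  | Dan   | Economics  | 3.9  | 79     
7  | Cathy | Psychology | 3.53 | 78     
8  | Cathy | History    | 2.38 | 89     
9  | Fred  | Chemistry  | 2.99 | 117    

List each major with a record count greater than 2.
SELECT major, COUNT(*) as cnt
FROM students
GROUP BY major
HAVING COUNT(*) > 2

Result:
  Psychology: 3

Note: HAVING filters groups after aggregation, WHERE filters rows before.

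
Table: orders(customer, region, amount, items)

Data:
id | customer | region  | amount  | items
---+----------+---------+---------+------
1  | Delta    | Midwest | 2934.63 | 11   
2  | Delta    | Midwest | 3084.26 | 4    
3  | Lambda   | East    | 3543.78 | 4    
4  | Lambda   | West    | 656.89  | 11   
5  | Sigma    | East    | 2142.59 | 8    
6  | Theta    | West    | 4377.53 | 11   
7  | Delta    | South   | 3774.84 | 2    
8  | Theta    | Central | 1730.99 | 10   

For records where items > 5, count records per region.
SELECT region, COUNT(*)
FROM orders
WHERE items > 5
GROUP BY region

Note: WHERE filters rows before grouping.

Result:
  Central: 1
  East: 1
  Midwest: 1
  West: 2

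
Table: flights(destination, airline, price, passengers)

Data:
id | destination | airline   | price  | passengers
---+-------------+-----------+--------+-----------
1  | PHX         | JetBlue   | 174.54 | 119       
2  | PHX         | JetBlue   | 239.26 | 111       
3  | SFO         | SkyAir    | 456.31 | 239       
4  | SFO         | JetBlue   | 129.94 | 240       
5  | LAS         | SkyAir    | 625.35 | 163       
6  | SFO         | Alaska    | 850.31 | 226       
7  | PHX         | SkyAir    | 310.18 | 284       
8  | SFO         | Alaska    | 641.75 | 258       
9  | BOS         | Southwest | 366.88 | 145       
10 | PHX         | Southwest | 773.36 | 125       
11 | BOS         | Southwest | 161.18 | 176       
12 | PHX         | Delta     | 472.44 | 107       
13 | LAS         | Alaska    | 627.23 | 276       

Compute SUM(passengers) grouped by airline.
SELECT airline, SUM(passengers) as result
FROM flights
GROUP BY airline

Result:
  Alaska: 760
  Delta: 107
  JetBlue: 470
  SkyAir: 686
  Southwest: 446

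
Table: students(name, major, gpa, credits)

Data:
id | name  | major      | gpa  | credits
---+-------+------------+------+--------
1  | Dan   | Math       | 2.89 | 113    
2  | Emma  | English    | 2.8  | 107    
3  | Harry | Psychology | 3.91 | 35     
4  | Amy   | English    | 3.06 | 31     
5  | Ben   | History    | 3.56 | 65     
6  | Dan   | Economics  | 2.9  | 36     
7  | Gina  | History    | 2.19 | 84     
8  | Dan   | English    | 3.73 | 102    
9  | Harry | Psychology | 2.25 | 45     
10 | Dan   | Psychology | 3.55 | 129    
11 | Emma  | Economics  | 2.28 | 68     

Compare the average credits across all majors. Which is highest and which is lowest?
SELECT major, AVG(credits)
FROM students
GROUP BY major
ORDER BY AVG(credits)

All groups:
  Economics: 52.00
  Psychology: 69.67
  History: 74.50
  English: 80.00
  Math: 113.00

Highest: Math (113.00)
Lowest: Economics (52.00)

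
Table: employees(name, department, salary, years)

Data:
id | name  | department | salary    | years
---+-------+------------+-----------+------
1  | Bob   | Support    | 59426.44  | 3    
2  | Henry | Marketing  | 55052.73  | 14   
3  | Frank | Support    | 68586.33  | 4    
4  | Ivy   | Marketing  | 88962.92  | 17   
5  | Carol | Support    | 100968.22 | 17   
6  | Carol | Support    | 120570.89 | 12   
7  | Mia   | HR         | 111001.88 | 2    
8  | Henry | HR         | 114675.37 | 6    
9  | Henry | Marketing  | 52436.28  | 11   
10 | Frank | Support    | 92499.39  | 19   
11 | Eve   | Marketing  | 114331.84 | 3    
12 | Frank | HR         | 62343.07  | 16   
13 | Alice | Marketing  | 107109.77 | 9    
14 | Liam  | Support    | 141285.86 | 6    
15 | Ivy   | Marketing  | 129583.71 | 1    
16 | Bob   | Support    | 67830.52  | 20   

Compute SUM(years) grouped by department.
SELECT department, SUM(years) as result
FROM employees
GROUP BY department

Result:
  HR: 24
  Marketing: 55
  Support: 81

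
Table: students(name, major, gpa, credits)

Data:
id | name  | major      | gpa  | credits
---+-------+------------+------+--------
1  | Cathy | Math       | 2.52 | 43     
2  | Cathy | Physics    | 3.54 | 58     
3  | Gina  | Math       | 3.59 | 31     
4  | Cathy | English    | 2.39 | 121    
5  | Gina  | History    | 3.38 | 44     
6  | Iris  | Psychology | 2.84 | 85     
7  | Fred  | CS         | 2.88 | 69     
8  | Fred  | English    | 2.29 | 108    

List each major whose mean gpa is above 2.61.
SELECT major, AVG(gpa)
FROM students
GROUP BY major
HAVING AVG(gpa) > 2.61

Result:
  CS: avg=2.88
  History: avg=3.38
  Math: avg=3.06
  Physics: avg=3.54
  Psychology: avg=2.84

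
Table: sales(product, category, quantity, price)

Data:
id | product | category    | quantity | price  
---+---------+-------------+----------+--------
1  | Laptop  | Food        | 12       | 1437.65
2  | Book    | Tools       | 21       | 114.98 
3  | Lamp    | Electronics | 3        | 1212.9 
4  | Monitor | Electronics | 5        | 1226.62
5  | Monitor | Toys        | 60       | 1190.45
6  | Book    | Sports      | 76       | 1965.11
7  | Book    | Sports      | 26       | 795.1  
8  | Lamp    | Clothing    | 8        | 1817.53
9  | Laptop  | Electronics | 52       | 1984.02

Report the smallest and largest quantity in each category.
SELECT category, MIN(quantity), MAX(quantity)
FROM sales
GROUP BY category

Result:
  Clothing: min=8, max=8
  Electronics: min=3, max=52
  Food: min=12, max=12
  Sports: min=26, max=76
  Tools: min=21, max=21
  Toys: min=60, max=60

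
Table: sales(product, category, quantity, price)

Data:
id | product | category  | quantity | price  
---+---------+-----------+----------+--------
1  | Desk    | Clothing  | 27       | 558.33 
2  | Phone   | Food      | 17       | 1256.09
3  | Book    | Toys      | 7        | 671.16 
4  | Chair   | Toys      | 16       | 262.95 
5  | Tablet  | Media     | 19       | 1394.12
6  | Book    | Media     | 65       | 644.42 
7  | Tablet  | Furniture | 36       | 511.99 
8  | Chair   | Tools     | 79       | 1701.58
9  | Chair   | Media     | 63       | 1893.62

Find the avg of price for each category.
SELECT category, AVG(price) as result
FROM sales
GROUP BY category

Result:
  Clothing: 558.33
  Food: 1256.09
  Furniture: 511.99
  Media: 1310.72
  Tools: 1701.58
  Toys: 467.06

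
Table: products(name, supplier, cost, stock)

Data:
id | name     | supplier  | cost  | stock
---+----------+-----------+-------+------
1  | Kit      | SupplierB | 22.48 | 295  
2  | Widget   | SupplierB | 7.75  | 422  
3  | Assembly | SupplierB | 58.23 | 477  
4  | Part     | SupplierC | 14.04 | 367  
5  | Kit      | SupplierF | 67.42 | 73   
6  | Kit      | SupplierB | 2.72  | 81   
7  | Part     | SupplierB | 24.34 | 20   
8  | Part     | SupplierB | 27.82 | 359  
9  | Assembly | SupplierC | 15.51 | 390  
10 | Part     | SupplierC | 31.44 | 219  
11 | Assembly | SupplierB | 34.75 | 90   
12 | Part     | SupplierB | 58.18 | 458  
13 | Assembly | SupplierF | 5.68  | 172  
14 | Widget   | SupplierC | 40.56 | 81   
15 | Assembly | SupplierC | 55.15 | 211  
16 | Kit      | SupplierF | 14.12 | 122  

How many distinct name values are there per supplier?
SELECT supplier, COUNT(DISTINCT name)
FROM products
GROUP BY supplier

Result:
  SupplierB: 4 distinct
  SupplierC: 3 distinct
  SupplierF: 2 distinct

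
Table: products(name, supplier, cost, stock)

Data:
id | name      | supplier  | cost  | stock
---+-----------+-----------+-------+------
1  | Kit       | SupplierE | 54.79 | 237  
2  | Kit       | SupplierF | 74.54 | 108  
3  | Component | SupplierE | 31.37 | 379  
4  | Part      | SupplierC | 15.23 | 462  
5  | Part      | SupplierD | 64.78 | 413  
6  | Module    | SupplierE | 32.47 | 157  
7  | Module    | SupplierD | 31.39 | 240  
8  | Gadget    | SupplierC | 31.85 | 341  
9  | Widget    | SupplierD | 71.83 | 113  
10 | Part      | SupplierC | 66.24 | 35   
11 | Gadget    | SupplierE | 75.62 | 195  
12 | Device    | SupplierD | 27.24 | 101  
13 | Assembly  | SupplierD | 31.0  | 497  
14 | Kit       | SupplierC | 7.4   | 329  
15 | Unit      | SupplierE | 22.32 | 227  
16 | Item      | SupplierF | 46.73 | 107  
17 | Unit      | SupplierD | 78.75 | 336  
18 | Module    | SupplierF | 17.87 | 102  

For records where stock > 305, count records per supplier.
SELECT supplier, COUNT(*)
FROM products
WHERE stock > 305
GROUP BY supplier

Note: WHERE filters rows before grouping.

Result:
  SupplierC: 3
  SupplierD: 3
  SupplierE: 1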